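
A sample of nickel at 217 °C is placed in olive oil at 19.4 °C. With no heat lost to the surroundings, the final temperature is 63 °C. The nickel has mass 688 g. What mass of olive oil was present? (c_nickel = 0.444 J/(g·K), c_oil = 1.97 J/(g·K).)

m ≈ 548 g

Heat gained plus heat lost sum to zero:
688·0.444·(63 − 217) + m·1.97·(63 − 19.4) = 0
85.89 m = 47043
m = 47043/85.89 ≈ 547.7 g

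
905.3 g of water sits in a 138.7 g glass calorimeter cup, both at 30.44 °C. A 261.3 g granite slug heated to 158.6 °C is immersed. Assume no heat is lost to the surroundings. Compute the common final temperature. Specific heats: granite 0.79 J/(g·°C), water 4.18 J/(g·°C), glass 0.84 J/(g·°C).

T_f ≈ 36.9 °C

T_f = Σ m_i c_i T_i / Σ m_i c_i:
T_f = (206.43×158.6 + 3784.2×30.44 + 116.51×30.44) / (206.43 + 3784.2 + 116.51)
    = 151475 / 4107.1 ≈ 36.88 °C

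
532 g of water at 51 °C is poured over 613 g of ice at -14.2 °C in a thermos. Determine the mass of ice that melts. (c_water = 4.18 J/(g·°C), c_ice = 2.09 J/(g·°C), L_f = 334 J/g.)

m_melted ≈ 285 g

Cooling the water to 0 °C releases 532·4.18·51 = 113412 J.
Warming the ice to 0 °C takes 613·2.09·14.2 = 18193 J, leaving 95219 J for melting.
Fully melting the ice requires m_ice L_f = 613·334 = 204742 J.
That's not enough to melt it all — equilibrium is at 0 °C with ice remaining.
m_melted·334 = 95219  ⇒  m_melted ≈ 285.1 g.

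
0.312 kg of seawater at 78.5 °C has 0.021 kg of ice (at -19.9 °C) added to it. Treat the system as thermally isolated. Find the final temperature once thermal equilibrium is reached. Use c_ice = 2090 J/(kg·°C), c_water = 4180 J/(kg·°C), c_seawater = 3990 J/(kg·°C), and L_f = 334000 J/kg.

T_f ≈ 67.4 °C

Let T be the final temperature. ΣQ_i = 0:
warm ice to 0 °C: 0.021×2090×(0 − (-19.9)) = 873.41
  melt ice: 0.021×334000 = 7014
  meltwater 0→T: 0.021×4180×T = 87.78 T
  seawater: 1244.9(T − 78.5)
1332.7 T = 97723 − 7887.4 = 89836
T ≈ 67.41 °C — above 0 °C, consistent with complete melting.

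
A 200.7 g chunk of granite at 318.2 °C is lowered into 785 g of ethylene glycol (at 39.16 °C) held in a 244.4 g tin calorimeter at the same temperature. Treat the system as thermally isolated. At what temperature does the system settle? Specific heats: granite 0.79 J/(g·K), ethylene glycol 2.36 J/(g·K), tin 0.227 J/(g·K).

Setting the total heat transfer to zero:
200.7·0.79·(T − 318.2) + 785·2.36·(T − 39.16) + 244.4·0.227·(T − 39.16) = 0
(158.55 + 1852.6 + 55.48) T = 158.55·318.2 + 1852.6·39.16 + 55.48·39.16
T = 125172/2066.6 ≈ 60.57 °C

T_f ≈ 60.6 °C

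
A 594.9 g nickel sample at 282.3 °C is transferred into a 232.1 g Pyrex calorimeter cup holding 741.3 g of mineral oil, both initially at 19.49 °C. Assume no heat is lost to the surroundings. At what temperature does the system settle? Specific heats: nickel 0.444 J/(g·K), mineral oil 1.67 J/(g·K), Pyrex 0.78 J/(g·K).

T_f ≈ 60.7 °C

With ΣQ=0 the equilibrium temperature is the m·c-weighted mean:
T_f = (264.14·282.3 + 1238·19.49 + 181.04·19.49) / (264.14 + 1238 + 181.04)
    = 102222 / 1683.1 ≈ 60.73 °C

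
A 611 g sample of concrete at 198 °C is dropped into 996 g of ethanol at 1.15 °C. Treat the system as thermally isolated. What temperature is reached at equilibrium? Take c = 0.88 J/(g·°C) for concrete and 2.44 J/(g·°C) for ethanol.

T_f = Σ m_i c_i T_i / Σ m_i c_i:
T_f = (537.68*198 + 2430.2*1.15) / (537.68 + 2430.2)
    = 109255 / 2967.9 ≈ 36.81 °C

T_f ≈ 36.8 °C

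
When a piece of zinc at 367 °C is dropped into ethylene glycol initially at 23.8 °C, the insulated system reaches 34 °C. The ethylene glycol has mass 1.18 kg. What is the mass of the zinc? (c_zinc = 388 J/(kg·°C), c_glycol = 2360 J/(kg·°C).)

m ≈ 0.22 kg

Heat lost by the zinc = heat gained by the glycol:
m×388×(367 − 34) = 1.18×2360×(34 − 23.8)
129204 m = 28405  ⇒  m ≈ 0.2198 kg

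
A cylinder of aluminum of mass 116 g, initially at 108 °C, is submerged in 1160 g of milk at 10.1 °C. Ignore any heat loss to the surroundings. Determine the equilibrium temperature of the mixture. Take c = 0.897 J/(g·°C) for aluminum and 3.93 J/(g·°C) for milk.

T_f ≈ 12.3 °C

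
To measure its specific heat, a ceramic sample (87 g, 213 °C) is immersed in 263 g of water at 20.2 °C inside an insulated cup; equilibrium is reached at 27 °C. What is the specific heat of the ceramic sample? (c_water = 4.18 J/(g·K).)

Heat gained plus heat lost sum to zero:
87·c·(27 − 213) + 263·4.18·(27 − 20.2) = 0
-16182 c = -7475.5
c = -7475.5/-16182 ≈ 0.462 J/(g·K)

c ≈ 0.462 J/(g·K)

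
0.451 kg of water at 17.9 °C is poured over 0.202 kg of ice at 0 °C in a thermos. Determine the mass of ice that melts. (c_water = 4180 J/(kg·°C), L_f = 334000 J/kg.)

m_melted ≈ 0.101 kg

Heat available from the water dropping to 0 °C: 0.451·4180·17.9 = 33745 J.
Fully melting the ice requires m_ice L_f = 0.202·334000 = 67468 J.
33745 J < 67468 J, so only part of the ice melts and the system sits at 0 °C.
m_melt = 33745 / L_f = 0.101 kg.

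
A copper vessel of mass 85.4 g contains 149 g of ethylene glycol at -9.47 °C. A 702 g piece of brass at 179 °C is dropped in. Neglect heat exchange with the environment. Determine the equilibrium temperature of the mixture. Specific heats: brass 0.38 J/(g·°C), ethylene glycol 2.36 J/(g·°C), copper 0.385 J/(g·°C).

T_f ≈ 67.7 °C

Conservation of energy gives ΣQ = 0:
702*0.38*(T − 179) + 149*2.36*(T − (-9.47)) + 85.4*0.385*(T − (-9.47)) = 0
651.28 T = 44109
T = 44109 / 651.28 = 67.7 °C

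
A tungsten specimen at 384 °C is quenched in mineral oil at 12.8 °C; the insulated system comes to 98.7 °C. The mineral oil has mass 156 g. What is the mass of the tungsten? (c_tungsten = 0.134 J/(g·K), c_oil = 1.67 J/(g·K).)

Heat lost by the tungsten = heat gained by the oil:
m·0.134·(384 − 98.7) = 156·1.67·(98.7 − 12.8)
38.23 m = 22379  ⇒  m ≈ 585.4 g

m ≈ 585 g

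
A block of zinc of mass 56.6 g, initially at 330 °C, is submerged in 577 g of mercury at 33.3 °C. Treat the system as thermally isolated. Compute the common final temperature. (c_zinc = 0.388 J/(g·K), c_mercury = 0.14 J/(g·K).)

Setting the total heat transfer to zero:
56.6×0.388×(T − 330) + 577×0.14×(T − 33.3) = 0
21.96(T − 330) + 80.78(T − 33.3) = 0
102.74 T = 9937
T ≈ 96.72 °C

T_f ≈ 96.7 °C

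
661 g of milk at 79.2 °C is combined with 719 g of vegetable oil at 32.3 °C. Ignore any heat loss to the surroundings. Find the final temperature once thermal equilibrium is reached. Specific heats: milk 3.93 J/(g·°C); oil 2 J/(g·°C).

T_f ≈ 62.5 °C

Setting the total heat transfer to zero:
661*3.93*(T − 79.2) + 719*2*(T − 32.3) = 0
2597.7(T − 79.2) + 1438(T − 32.3) = 0
4035.7 T = 252188
T ≈ 62.49 °C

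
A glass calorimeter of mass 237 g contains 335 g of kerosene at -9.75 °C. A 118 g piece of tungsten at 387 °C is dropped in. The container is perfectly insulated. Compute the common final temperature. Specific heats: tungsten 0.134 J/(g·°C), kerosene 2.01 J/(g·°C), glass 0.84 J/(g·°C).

Net heat exchanged in the isolated system is zero:
118*0.134*(T − 387) + 335*2.01*(T − (-9.75)) + 237*0.84*(T − (-9.75)) = 0
15.81(T − 387) + 673.35(T − (-9.75)) + 199.08(T − (-9.75)) = 0
888.24 T = -2386.9
T = -2386.9/888.24 ≈ -2.69 °C

T_f ≈ -2.7 °C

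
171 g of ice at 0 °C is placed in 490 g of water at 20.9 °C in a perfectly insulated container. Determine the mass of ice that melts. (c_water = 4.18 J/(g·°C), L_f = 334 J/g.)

Water can give up m c ΔT = 490×4.18×20.9 = 42807 J before reaching 0 °C.
Melting all 171 g of ice would need 171×334 = 57114 J.
That's not enough to melt it all — equilibrium is at 0 °C with ice remaining.
m_melt = 42807 / L_f = 128.2 g.

m_melted ≈ 128 g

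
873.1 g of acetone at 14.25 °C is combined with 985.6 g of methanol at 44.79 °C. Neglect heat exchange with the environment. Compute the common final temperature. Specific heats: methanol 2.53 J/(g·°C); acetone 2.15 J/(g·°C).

T_f ≈ 31.7 °C

|Q_methanol| = |Q_acetone|:
985.6*2.53*(44.79 − T) = 873.1*2.15*(T − 14.25)
2493.6(44.79 − T) = 1877.2(T − 14.25)
4370.7 T = 138437  ⇒  T ≈ 31.67 °C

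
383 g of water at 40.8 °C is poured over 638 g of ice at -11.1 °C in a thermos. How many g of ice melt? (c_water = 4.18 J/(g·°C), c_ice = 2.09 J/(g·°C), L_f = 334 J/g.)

m_melted ≈ 151 g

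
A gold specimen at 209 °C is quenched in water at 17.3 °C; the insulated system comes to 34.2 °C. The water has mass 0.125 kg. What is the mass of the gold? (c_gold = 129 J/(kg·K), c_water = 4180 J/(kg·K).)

|Q_gold| = |Q_water|:
m·129·(209 − 34.2) = 0.125·4180·(34.2 − 17.3)
22549 m = 8830.3  ⇒  m ≈ 0.3916 kg

m ≈ 0.392 kg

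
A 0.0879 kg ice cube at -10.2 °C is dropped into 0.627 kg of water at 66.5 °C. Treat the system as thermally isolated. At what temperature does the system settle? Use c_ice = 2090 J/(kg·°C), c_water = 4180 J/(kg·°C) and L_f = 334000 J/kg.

T_f ≈ 47.9 °C

Conservation of energy gives ΣQ = 0:
ice -10.2→0 °C: 0.0879×2090×10.2 = 1873.9
  latent heat to melt: 0.0879×334000 = 29359
  warm the meltwater: 367.42 T
  water: 2620.9(T − 66.5)
2988.3 T = 174287 − 31232 = 143055
T ≈ 47.87 °C. Since T > 0 °C, the all-ice-melts assumption holds.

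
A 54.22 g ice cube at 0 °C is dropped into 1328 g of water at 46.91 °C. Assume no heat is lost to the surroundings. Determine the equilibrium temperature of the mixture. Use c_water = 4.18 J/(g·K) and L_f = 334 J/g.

T_f ≈ 41.9 °C

Conservation of energy gives ΣQ = 0:
fusion: m_ice L_f = 54.22×334 = 18109; meltwater 0→T: 54.22×4.18×T = 226.64 T; water: 5551(T − 46.91)
5777.7 T = 260399 − 18109 = 242290
T ≈ 41.94 °C — above 0 °C, consistent with complete melting.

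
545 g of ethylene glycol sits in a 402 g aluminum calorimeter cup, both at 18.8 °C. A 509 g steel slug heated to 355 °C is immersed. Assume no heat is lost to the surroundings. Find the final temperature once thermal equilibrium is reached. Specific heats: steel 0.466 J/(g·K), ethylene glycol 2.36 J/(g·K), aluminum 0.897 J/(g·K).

Heat gained plus heat lost sum to zero:
509·0.466·(T − 355) + 545·2.36·(T − 18.8) + 402·0.897·(T − 18.8) = 0
237.19(T − 355) + 1286.2(T − 18.8) + 360.59(T − 18.8) = 0
1884 T = 115164
T ≈ 61.13 °C

T_f ≈ 61.1 °C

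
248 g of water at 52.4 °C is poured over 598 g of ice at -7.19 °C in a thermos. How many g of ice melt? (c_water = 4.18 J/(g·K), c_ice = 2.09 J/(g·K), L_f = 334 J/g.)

Water can give up m c ΔT = 248·4.18·52.4 = 54320 J before reaching 0 °C.
Of that, 598·2.09·7.19 = 8986.2 J goes to bring the ice to 0 °C, leaving 45334 J.
Melting all 598 g of ice would need 598·334 = 199732 J.
That's not enough to melt it all — equilibrium is at 0 °C with ice remaining.
m_melted·334 = 45334  ⇒  m_melted ≈ 135.7 g.

m_melted ≈ 136 g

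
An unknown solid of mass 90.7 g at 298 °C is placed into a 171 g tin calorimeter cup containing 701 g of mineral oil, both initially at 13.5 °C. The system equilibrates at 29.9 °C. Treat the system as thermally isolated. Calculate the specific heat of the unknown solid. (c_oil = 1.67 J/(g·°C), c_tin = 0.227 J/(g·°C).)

c ≈ 0.816 J/(g·°C)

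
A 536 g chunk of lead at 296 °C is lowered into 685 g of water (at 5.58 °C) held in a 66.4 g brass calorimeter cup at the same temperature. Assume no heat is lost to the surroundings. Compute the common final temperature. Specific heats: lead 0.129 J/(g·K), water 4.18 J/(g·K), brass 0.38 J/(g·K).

T_f is the heat-capacity-weighted average of the initial temperatures:
T_f = (69.14*296 + 2863.3*5.58 + 25.23*5.58) / (69.14 + 2863.3 + 25.23)
    = 36585 / 2957.7 ≈ 12.37 °C

T_f ≈ 12.4 °C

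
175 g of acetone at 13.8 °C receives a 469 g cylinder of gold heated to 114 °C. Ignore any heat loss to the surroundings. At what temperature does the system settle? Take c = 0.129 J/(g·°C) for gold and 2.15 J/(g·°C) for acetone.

T_f ≈ 27.7 °C

T_f is the heat-capacity-weighted average of the initial temperatures:
T_f = (60.5*114 + 376.25*13.8) / (60.5 + 376.25)
    = 12089 / 436.75 ≈ 27.68 °C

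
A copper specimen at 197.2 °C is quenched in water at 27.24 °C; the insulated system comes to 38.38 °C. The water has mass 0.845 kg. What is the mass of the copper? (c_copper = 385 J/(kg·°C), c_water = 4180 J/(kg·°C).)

m ≈ 0.644 kg

|Q_copper| = |Q_water|:
m·385·(197.2 − 38.38) = 0.845·4180·(38.38 − 27.24)
61146 m = 39348  ⇒  m ≈ 0.6435 kg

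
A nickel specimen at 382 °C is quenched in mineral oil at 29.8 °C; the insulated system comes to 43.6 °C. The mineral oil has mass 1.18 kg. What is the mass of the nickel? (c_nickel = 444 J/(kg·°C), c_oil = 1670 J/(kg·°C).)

Setting the total heat transfer to zero:
m×444×(43.6 − 382) + 1.18×1670×(43.6 − 29.8) = 0
-150250 m = -27194
m = -27194/-150250 ≈ 0.181 kg

m ≈ 0.181 kg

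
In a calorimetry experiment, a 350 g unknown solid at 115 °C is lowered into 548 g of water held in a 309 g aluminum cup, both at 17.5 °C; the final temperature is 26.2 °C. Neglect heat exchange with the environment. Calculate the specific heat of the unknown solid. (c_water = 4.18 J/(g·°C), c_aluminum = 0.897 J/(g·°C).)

c ≈ 0.719 J/(g·°C)

Energy conservation, ΣQ = 0:
350·c·(26.2 − 115) + 548·4.18·(26.2 − 17.5) + 309·0.897·(26.2 − 17.5) = 0
-31080 c = -22340
c = -22340/-31080 ≈ 0.7188 J/(g·°C)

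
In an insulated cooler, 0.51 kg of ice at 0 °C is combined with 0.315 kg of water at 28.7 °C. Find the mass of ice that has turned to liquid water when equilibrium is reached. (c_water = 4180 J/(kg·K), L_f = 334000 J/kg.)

m_melted ≈ 0.113 kg

Water can give up m c ΔT = 0.315×4180×28.7 = 37789 J before reaching 0 °C.
Fully melting the ice requires m_ice L_f = 0.51×334000 = 170340 J.
That's not enough to melt it all — equilibrium is at 0 °C with ice remaining.
m_melt = 37789 / L_f = 0.1131 kg.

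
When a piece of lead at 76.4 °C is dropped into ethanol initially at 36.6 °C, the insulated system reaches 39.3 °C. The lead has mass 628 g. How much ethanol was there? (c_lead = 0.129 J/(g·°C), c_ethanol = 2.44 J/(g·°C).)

m ≈ 456 g

Heat gained plus heat lost sum to zero:
628×0.129×(39.3 − 76.4) + m×2.44×(39.3 − 36.6) = 0
6.588 m = 3005.5
m = 3005.5/6.588 ≈ 456.2 g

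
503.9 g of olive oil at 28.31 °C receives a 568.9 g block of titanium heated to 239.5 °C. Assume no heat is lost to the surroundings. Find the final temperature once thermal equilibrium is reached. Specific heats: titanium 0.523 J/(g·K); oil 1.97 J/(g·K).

Conservation of energy gives ΣQ = 0:
568.9*0.523*(T − 239.5) + 503.9*1.97*(T − 28.31) = 0
(297.53 + 992.68) T = 297.53*239.5 + 992.68*28.31
T = 99362 / 1290.2 = 77 °C

T_f ≈ 77.0 °C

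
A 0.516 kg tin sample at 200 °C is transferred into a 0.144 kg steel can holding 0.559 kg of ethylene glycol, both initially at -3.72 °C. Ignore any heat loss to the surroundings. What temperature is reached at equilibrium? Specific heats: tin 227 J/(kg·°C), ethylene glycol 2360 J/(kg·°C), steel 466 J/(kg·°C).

T_f ≈ 12.2 °C

Taking heat into each body as positive, Σ m c ΔT = 0:
0.516×227×(T − 200) + 0.559×2360×(T − (-3.72)) + 0.144×466×(T − (-3.72)) = 0
1503.5 T = 18269
T ≈ 12.15 °C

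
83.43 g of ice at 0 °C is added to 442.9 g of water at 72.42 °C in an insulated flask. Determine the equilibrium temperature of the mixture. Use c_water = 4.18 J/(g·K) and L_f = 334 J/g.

Energy balance with sensible and latent terms:
fusion: m_ice L_f = 83.43·334 = 27866
  meltwater 0→T: 83.43·4.18·T = 348.74 T
  water cools: 442.9·4.18·(T − 72.42) = 1851.3(T − 72.42)
2200.1 T = 134073 − 27866 = 106207
T ≈ 48.27 °C — above 0 °C, consistent with complete melting.

T_f ≈ 48.3 °C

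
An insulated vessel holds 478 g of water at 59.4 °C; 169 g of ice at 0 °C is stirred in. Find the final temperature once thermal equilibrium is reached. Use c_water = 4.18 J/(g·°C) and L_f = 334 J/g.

Taking heat into each body as positive, Σ m c ΔT = 0:
latent heat to melt: 169·334 = 56446
  warm the meltwater: 706.42 T
  water cools: 478·4.18·(T − 59.4) = 1998(T − 59.4)
2704.5 T = 118684 − 56446 = 62238
T ≈ 23.01 °C. Since T > 0 °C, the all-ice-melts assumption holds.

T_f ≈ 23.0 °C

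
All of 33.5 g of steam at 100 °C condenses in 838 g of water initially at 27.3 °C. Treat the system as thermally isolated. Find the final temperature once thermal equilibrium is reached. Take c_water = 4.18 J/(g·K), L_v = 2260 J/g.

T_f ≈ 50.9 °C

Net heat exchanged in the isolated system is zero:
condense steam: −33.5×2260 = −75710; condensed water 100 °C→T: 140.03(T − 100); water warms: 838×4.18×(T − 27.3) = 3502.8(T − 27.3)
3642.9 T = 75710 + 14003 + 95628 = 185341
T ≈ 50.88 °C (< 100 °C, so full condensation is consistent).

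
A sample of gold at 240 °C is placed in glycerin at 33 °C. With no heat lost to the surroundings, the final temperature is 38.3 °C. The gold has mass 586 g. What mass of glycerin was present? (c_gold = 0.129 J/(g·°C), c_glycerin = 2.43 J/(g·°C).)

Heat lost by the gold = heat gained by the glycerin:
586×0.129×(240 − 38.3) = m×2.43×(38.3 − 33)
12.88 m = 15247  ⇒  m ≈ 1184 g

m ≈ 1180 g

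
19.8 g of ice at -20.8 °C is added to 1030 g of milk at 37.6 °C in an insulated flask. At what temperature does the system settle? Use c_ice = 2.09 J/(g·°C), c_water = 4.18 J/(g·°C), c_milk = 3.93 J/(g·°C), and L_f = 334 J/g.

T_f ≈ 35.0 °C

Taking heat into each body as positive, Σ m c ΔT = 0:
ice -20.8→0 °C: 19.8·2.09·20.8 = 860.75
  fusion: m_ice L_f = 19.8·334 = 6613.2
  meltwater 0→T: 19.8·4.18·T = 82.76 T
  milk: 4047.9(T − 37.6)
4130.7 T = 152201 − 7473.9 = 144727
T ≈ 35.04 °C. Since T > 0 °C, the all-ice-melts assumption holds.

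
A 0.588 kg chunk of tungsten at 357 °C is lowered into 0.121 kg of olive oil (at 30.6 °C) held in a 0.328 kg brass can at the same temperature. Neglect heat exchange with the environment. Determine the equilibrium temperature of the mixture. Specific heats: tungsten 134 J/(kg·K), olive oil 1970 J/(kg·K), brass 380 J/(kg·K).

T_f ≈ 88.8 °C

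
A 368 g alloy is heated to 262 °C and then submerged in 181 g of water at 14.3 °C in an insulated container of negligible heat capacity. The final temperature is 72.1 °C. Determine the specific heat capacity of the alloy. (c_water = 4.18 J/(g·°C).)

c ≈ 0.626 J/(g·°C)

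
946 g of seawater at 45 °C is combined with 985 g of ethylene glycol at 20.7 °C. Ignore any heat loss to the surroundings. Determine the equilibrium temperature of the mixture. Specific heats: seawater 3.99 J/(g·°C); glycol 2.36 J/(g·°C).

T_f ≈ 35.7 °C

Setting the total heat transfer to zero:
946*3.99*(T − 45) + 985*2.36*(T − 20.7) = 0
(3774.5 + 2324.6) T = 3774.5*45 + 2324.6*20.7
T = 217974/6099.1 ≈ 35.74 °C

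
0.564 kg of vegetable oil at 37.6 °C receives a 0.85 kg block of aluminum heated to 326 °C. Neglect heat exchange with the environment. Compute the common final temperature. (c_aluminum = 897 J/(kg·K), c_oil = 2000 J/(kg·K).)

Taking heat into each body as positive, Σ m c ΔT = 0:
0.85·897·(T − 326) + 0.564·2000·(T − 37.6) = 0
1890.4 T = 290972
T = 290972/1890.4 ≈ 153.92 °C

T_f ≈ 153.9 °C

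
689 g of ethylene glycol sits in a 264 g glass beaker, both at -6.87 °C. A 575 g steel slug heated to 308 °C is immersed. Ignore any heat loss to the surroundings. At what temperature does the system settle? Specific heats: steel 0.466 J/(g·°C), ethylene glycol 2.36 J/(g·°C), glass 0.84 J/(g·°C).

T_f ≈ 33.0 °C

With ΣQ=0 the equilibrium temperature is the m·c-weighted mean:
T_f = (267.95*308 + 1626*(-6.87) + 221.76*(-6.87)) / (267.95 + 1626 + 221.76)
    = 69834 / 2115.8 ≈ 33.01 °C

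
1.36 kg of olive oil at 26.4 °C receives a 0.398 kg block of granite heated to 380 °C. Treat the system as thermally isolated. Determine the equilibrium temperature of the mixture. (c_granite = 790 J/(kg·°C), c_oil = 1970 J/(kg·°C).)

T_f ≈ 63.5 °C

T_f = Σ m_i c_i T_i / Σ m_i c_i:
T_f = (314.42*380 + 2679.2*26.4) / (314.42 + 2679.2)
    = 190210 / 2993.6 ≈ 63.54 °C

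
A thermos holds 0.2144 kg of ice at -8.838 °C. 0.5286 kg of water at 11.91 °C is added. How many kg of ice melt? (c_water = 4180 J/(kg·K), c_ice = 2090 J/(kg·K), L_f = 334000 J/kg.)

Heat available from the water dropping to 0 °C: 0.5286×4180×11.91 = 26316 J.
Of that, 0.2144×2090×8.838 = 3960.3 J goes to bring the ice to 0 °C, leaving 22355 J.
Fully melting the ice requires m_ice L_f = 0.2144×334000 = 71610 J.
Since 22355 < 71610 J, not all the ice melts; equilibrium is at 0 °C.
m_melt = 22355 / L_f = 0.06693 kg.

m_melted ≈ 0.0669 kg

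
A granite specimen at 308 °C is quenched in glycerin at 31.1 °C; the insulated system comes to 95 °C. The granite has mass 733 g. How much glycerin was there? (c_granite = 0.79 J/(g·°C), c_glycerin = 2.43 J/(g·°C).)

m ≈ 794 g

Let T be the final temperature. ΣQ_i = 0:
733×0.79×(95 − 308) + m×2.43×(95 − 31.1) = 0
155.28 m = 123342
m = 123342/155.28 ≈ 794.3 g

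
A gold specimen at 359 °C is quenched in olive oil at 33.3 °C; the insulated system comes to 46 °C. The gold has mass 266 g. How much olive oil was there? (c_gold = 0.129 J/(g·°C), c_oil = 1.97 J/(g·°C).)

m ≈ 429 g

Let T be the final temperature. ΣQ_i = 0:
266×0.129×(46 − 359) + m×1.97×(46 − 33.3) = 0
25.02 m = 10740
m = 10740/25.02 ≈ 429.3 g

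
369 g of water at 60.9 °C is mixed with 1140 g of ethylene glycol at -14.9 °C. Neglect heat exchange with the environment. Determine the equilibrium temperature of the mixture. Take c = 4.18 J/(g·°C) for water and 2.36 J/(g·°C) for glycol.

T_f ≈ 12.7 °C

Conservation of energy gives ΣQ = 0:
369*4.18*(T − 60.9) + 1140*2.36*(T − (-14.9)) = 0
4232.8 T = 53846
T = 53846 / 4232.8 = 12.7 °C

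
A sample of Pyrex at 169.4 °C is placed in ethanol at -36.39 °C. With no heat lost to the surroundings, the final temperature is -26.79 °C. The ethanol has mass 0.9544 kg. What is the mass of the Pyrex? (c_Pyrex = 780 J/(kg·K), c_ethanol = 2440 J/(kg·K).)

m ≈ 0.146 kg

|Q_Pyrex| = |Q_ethanol|:
m·780·(169.4 − -26.79) = 0.9544·2440·(-26.79 − (-36.39))
153028 m = 22356  ⇒  m ≈ 0.1461 kg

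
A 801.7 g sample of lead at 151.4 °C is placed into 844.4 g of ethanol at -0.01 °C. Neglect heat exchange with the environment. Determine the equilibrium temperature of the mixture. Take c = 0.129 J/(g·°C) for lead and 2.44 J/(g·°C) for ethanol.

T_f ≈ 7.2 °C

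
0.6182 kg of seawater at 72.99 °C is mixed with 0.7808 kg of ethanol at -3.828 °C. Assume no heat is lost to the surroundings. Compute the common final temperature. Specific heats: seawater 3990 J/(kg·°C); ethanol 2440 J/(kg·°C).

T_f ≈ 39.5 °C

Setting the total heat transfer to zero:
0.6182*3990*(T − 72.99) + 0.7808*2440*(T − (-3.828)) = 0
2466.6(T − 72.99) + 1905.2(T − (-3.828)) = 0
(2466.6 + 1905.2) T = 2466.6*72.99 + 1905.2*(-3.828)
T = 172746/4371.8 ≈ 39.51 °C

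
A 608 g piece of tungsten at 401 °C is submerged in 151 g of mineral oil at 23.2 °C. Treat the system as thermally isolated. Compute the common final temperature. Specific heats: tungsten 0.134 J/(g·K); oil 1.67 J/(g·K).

T_f ≈ 115.5 °C

|Q_tungsten| = |Q_oil|:
608×0.134×(401 − T) = 151×1.67×(T − 23.2)
81.47(401 − T) = 252.17(T − 23.2)
333.64 T = 38521  ⇒  T ≈ 115.45 °C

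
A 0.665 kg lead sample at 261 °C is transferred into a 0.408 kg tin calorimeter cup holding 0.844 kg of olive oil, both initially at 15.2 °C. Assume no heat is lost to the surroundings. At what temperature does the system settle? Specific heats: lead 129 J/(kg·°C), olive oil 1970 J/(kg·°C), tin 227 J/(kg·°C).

T_f ≈ 26.7 °C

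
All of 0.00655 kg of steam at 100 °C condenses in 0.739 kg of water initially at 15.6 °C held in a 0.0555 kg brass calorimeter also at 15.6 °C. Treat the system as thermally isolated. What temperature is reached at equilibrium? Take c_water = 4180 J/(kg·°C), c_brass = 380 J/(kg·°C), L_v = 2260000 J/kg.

T_f ≈ 21.1 °C

Taking heat into each body as positive, Σ m c ΔT = 0:
condense steam: −0.00655×2260000 = −14803
  condensate cools 100→T: 0.00655×4180×(T − 100) = 27.38(T − 100)
  water warms: 0.739×4180×(T − 15.6) = 3089(T − 15.6)
  brass cup: 0.0555×380×(T − 15.6) = 21.09(T − 15.6)
3137.5 T = 14803 + 2737.9 + 48518 = 66059
T ≈ 21.05 °C (< 100 °C, so full condensation is consistent).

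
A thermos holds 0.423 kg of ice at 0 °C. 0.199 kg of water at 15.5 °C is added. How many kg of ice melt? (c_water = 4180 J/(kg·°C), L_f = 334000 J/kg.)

m_melted ≈ 0.0386 kg

Water can give up m c ΔT = 0.199×4180×15.5 = 12893 J before reaching 0 °C.
Fully melting the ice requires m_ice L_f = 0.423×334000 = 141282 J.
That's not enough to melt it all — equilibrium is at 0 °C with ice remaining.
m_melted×334000 = 12893  ⇒  m_melted ≈ 0.0386 kg.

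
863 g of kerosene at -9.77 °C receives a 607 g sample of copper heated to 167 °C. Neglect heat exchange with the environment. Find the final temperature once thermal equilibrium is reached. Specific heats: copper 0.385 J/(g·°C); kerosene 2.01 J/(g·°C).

Let T be the final temperature. ΣQ_i = 0:
607·0.385·(T − 167) + 863·2.01·(T − (-9.77)) = 0
233.69(T − 167) + 1734.6(T − (-9.77)) = 0
1968.3 T = 22080
T = 22080/1968.3 ≈ 11.22 °C

T_f ≈ 11.2 °C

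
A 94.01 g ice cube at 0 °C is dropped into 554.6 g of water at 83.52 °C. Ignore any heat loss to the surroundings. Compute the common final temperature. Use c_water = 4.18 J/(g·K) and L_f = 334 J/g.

T_f ≈ 59.8 °C

Energy balance with sensible and latent terms:
fusion: m_ice L_f = 94.01×334 = 31399; meltwater 0→T: 94.01×4.18×T = 392.96 T; water cools: 554.6×4.18×(T − 83.52) = 2318.2(T − 83.52)
2711.2 T = 193618 − 31399 = 162219
T ≈ 59.83 °C — above 0 °C, consistent with complete melting.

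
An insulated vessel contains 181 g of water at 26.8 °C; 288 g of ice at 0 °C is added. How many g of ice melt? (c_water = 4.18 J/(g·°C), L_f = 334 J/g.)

Water can give up m c ΔT = 181·4.18·26.8 = 20276 J before reaching 0 °C.
Melting all 288 g of ice would need 288·334 = 96192 J.
Since 20276 < 96192 J, not all the ice melts; equilibrium is at 0 °C.
m_melted·334 = 20276  ⇒  m_melted ≈ 60.71 g.

m_melted ≈ 60.7 g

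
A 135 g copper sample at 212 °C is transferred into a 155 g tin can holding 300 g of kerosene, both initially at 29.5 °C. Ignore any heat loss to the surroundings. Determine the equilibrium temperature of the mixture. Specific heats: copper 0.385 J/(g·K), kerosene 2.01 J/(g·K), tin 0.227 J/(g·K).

Setting the total heat transfer to zero:
135·0.385·(T − 212) + 300·2.01·(T − 29.5) + 155·0.227·(T − 29.5) = 0
51.98(T − 212) + 603(T − 29.5) + 35.19(T − 29.5) = 0
690.16 T = 29845
T ≈ 43.24 °C

T_f ≈ 43.2 °C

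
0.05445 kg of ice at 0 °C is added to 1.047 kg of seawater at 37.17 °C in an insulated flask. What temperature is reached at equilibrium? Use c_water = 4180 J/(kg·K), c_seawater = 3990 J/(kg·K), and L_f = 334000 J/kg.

Let T be the final temperature. ΣQ_i = 0:
fusion: m_ice L_f = 0.05445·334000 = 18186; meltwater 0→T: 0.05445·4180·T = 227.6 T; seawater: 4177.5(T − 37.17)
4405.1 T = 155279 − 18186 = 137092
T ≈ 31.12 °C — above 0 °C, consistent with complete melting.

T_f ≈ 31.1 °C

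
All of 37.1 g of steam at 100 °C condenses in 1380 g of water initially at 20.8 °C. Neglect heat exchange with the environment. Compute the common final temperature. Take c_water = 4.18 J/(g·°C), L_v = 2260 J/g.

T_f ≈ 37.0 °C

Taking heat into each body as positive, Σ m c ΔT = 0:
condense steam: −37.1·2260 = −83846; condensate cools 100→T: 37.1·4.18·(T − 100) = 155.08(T − 100); original water: 5768.4(T − 20.8)
5923.5 T = 83846 + 15508 + 119983 = 219337
T ≈ 37.03 °C, under the boiling point, so the assumption holds.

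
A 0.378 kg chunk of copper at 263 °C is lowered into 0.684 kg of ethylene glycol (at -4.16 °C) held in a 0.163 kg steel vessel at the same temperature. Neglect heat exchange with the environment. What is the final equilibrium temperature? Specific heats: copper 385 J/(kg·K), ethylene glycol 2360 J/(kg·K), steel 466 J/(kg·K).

Taking heat into each body as positive, Σ m c ΔT = 0:
0.378×385×(T − 263) + 0.684×2360×(T − (-4.16)) + 0.163×466×(T − (-4.16)) = 0
145.53(T − 263) + 1614.2(T − (-4.16)) + 75.96(T − (-4.16)) = 0
(145.53 + 1614.2 + 75.96) T = 145.53×263 + 1614.2×(-4.16) + 75.96×(-4.16)
T = 31243 / 1835.7 = 17 °C

T_f ≈ 17.0 °C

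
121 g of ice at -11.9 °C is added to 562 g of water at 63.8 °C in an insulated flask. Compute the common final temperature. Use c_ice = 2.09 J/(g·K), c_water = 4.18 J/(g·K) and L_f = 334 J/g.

Sum of m c ΔT and latent-heat terms is zero:
ice -11.9→0 °C: 121·2.09·11.9 = 3009.4; latent heat to melt: 121·334 = 40414; warm the meltwater: 505.78 T; water cools: 562·4.18·(T − 63.8) = 2349.2(T − 63.8)
2854.9 T = 149876 − 43423 = 106453
T ≈ 37.29 °C. Since T > 0 °C, the all-ice-melts assumption holds.

T_f ≈ 37.3 °C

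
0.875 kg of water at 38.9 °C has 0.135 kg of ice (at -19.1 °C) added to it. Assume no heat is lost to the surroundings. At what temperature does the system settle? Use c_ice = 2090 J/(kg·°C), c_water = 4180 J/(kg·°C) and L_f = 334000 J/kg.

Energy conservation, ΣQ = 0:
ice -19.1→0 °C: 0.135·2090·19.1 = 5389.1
  fusion: m_ice L_f = 0.135·334000 = 45090
  warm the meltwater: 564.3 T
  water: 3657.5(T − 38.9)
4221.8 T = 142277 − 50479 = 91798
T ≈ 21.74 °C. Since T > 0 °C, the all-ice-melts assumption holds.

T_f ≈ 21.7 °C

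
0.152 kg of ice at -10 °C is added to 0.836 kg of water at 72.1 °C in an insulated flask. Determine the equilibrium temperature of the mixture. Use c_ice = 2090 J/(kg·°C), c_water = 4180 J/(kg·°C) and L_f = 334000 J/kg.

T_f ≈ 47.9 °C

Setting the total heat transfer to zero:
warm ice to 0 °C: 0.152·2090·(0 − (-10)) = 3176.8; melt ice: 0.152·334000 = 50768; warm the meltwater: 635.36 T; water: 3494.5(T − 72.1)
4129.8 T = 251952 − 53945 = 198007
T ≈ 47.95 °C (positive, so assuming full melt was valid).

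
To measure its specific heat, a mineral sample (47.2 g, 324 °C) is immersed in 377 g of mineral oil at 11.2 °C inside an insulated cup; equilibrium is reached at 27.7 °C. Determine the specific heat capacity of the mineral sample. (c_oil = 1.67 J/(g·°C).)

Energy conservation, ΣQ = 0:
47.2·c·(27.7 − 324) + 377·1.67·(27.7 − 11.2) = 0
-13985 c = -10388
c = -10388/-13985 ≈ 0.7428 J/(g·°C)

c ≈ 0.743 J/(g·°C)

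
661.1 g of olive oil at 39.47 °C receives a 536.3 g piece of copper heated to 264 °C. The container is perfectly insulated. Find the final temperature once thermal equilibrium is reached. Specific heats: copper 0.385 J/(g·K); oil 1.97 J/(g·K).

T_f ≈ 70.2 °C

T_f = Σ m_i c_i T_i / Σ m_i c_i:
T_f = (206.48×264 + 1302.4×39.47) / (206.48 + 1302.4)
    = 105914 / 1508.8 ≈ 70.20 °C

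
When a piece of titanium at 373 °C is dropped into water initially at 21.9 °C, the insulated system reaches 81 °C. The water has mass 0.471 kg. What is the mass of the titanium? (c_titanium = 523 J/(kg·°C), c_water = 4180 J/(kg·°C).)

Let T be the final temperature. ΣQ_i = 0:
m×523×(81 − 373) + 0.471×4180×(81 − 21.9) = 0
-152716 m = -116355
m = -116355/-152716 ≈ 0.7619 kg

m ≈ 0.762 kg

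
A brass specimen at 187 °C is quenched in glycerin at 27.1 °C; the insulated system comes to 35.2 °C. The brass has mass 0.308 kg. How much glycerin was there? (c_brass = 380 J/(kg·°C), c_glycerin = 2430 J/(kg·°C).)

Energy conservation, ΣQ = 0:
0.308×380×(35.2 − 187) + m×2430×(35.2 − 27.1) = 0
19683 m = 17767
m = 17767/19683 ≈ 0.9026 kg

m ≈ 0.903 kg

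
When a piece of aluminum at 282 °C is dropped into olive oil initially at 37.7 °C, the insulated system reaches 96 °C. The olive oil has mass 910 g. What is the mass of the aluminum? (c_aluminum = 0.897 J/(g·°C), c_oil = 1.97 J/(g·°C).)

m ≈ 626 g

Setting the total heat transfer to zero:
m×0.897×(96 − 282) + 910×1.97×(96 − 37.7) = 0
-166.84 m = -104514
m = -104514/-166.84 ≈ 626.4 g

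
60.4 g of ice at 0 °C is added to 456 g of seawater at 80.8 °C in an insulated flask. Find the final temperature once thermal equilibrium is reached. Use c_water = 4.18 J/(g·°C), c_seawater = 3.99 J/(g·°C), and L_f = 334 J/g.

Conservation of energy gives ΣQ = 0:
fusion: m_ice L_f = 60.4×334 = 20174
  warm the meltwater: 252.47 T
  seawater cools: 456×3.99×(T − 80.8) = 1819.4(T − 80.8)
2071.9 T = 147011 − 20174 = 126837
T ≈ 61.22 °C (positive, so assuming full melt was valid).

T_f ≈ 61.2 °C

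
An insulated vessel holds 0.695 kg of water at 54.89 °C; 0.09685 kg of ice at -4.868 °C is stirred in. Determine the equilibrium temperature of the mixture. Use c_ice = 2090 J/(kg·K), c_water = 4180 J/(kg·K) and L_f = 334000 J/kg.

T_f ≈ 38.1 °C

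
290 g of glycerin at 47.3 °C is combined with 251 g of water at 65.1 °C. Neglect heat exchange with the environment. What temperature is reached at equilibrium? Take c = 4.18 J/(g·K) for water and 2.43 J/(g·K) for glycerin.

T_f ≈ 57.9 °C

Setting the total heat transfer to zero:
251*4.18*(T − 65.1) + 290*2.43*(T − 47.3) = 0
1049.2(T − 65.1) + 704.7(T − 47.3) = 0
(1049.2 + 704.7) T = 1049.2*65.1 + 704.7*47.3
T = 101634/1753.9 ≈ 57.95 °C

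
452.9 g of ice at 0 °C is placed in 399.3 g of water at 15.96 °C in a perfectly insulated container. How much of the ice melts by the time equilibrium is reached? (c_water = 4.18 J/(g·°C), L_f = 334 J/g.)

m_melted ≈ 79.8 g

Heat available from the water dropping to 0 °C: 399.3·4.18·15.96 = 26638 J.
Fully melting the ice requires m_ice L_f = 452.9·334 = 151269 J.
26638 J < 151269 J, so only part of the ice melts and the system sits at 0 °C.
Mass melted = 26638/334 ≈ 79.76 g.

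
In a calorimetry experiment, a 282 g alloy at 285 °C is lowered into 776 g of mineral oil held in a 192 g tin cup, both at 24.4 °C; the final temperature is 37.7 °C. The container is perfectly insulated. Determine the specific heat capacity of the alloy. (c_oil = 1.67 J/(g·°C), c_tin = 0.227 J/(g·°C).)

c ≈ 0.255 J/(g·°C)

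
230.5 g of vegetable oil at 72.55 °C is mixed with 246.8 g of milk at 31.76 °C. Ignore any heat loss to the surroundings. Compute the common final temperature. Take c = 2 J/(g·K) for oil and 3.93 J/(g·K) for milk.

Net heat exchanged in the isolated system is zero:
230.5·2·(T − 72.55) + 246.8·3.93·(T − 31.76) = 0
461(T − 72.55) + 969.92(T − 31.76) = 0
1430.9 T = 64250
T = 64250/1430.9 ≈ 44.90 °C

T_f ≈ 44.9 °C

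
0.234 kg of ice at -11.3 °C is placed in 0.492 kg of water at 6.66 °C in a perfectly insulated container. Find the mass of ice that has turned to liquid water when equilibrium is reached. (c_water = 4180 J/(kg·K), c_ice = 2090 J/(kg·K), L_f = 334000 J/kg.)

m_melted ≈ 0.0245 kg

Heat available from the water dropping to 0 °C: 0.492×4180×6.66 = 13697 J.
Of that, 0.234×2090×11.3 = 5526.4 J goes to bring the ice to 0 °C, leaving 8170.3 J.
Fully melting the ice requires m_ice L_f = 0.234×334000 = 78156 J.
Since 8170.3 < 78156 J, not all the ice melts; equilibrium is at 0 °C.
m_melt = 8170.3 / L_f = 0.02446 kg.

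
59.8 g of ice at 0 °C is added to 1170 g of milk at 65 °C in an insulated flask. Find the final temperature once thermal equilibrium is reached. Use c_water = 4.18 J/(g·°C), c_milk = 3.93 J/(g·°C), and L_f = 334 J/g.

T_f ≈ 57.5 °C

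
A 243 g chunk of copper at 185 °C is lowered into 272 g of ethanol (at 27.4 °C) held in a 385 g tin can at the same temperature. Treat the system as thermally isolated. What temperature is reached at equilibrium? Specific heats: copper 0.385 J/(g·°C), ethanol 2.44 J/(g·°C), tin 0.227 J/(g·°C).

T_f ≈ 44.9 °C

Taking heat into each body as positive, Σ m c ΔT = 0:
243·0.385·(T − 185) + 272·2.44·(T − 27.4) + 385·0.227·(T − 27.4) = 0
(93.56 + 663.68 + 87.39) T = 93.56·185 + 663.68·27.4 + 87.39·27.4
T ≈ 44.86 °C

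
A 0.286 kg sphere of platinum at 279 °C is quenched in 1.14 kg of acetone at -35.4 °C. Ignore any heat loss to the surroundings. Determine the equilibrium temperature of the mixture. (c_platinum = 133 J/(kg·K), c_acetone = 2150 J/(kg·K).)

T_f ≈ -30.6 °C

Set heat shed by the hot body equal to heat absorbed by the cold body:
0.286·133·(279 − T) = 1.14·2150·(T − (-35.4))
38.04(279 − T) = 2451(T − (-35.4))
2489 T = -76153  ⇒  T ≈ -30.60 °C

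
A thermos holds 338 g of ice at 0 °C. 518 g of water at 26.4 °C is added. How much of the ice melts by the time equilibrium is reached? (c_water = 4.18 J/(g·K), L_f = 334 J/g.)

m_melted ≈ 171 g

Water can give up m c ΔT = 518×4.18×26.4 = 57162 J before reaching 0 °C.
Melting all 338 g of ice would need 338×334 = 112892 J.
Since 57162 < 112892 J, not all the ice melts; equilibrium is at 0 °C.
m_melted×334 = 57162  ⇒  m_melted ≈ 171.1 g.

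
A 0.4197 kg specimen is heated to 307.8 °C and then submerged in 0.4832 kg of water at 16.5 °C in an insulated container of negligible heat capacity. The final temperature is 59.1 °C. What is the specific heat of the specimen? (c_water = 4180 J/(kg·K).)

c ≈ 824 J/(kg·K)

m_s c (T_s − T_f) = m_water c_water (T_f − T_0):
0.4197×c×(307.8 − 59.1) = 0.4832×4180×(59.1 − 16.5)
104.38 c = 86042  ⇒  c ≈ 824.3 J/(kg·K)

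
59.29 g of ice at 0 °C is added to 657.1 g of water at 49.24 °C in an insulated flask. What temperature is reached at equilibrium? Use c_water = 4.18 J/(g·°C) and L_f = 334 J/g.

T_f ≈ 38.6 °C

Energy conservation, ΣQ = 0:
melt ice: 59.29·334 = 19803
  meltwater 0→T: 59.29·4.18·T = 247.83 T
  water: 2746.7(T − 49.24)
2994.5 T = 135246 − 19803 = 115444
T ≈ 38.55 °C (positive, so assuming full melt was valid).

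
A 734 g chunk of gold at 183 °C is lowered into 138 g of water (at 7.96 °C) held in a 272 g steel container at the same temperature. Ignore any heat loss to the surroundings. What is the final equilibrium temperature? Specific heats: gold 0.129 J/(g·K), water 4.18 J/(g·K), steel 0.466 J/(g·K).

T_f ≈ 28.7 °C

Heat gained plus heat lost sum to zero:
734×0.129×(T − 183) + 138×4.18×(T − 7.96) + 272×0.466×(T − 7.96) = 0
94.69(T − 183) + 576.84(T − 7.96) + 126.75(T − 7.96) = 0
798.28 T = 22928
T ≈ 28.72 °C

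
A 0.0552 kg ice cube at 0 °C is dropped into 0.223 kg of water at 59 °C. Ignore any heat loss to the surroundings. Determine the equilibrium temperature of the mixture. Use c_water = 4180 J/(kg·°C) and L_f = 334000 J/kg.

T_f ≈ 31.4 °C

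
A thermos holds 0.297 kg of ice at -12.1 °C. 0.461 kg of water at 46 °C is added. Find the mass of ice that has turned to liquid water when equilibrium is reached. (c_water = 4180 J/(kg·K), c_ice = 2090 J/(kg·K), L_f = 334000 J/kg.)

m_melted ≈ 0.243 kg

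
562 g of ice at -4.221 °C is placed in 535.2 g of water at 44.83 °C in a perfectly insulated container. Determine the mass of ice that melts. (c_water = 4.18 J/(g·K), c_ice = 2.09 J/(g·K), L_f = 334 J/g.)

m_melted ≈ 285 g

Heat available from the water dropping to 0 °C: 535.2·4.18·44.83 = 100291 J.
Of that, 562·2.09·4.221 = 4957.9 J goes to bring the ice to 0 °C, leaving 95333 J.
Fully melting the ice requires m_ice L_f = 562·334 = 187708 J.
Since 95333 < 187708 J, not all the ice melts; equilibrium is at 0 °C.
Mass melted = 95333/334 ≈ 285.4 g.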